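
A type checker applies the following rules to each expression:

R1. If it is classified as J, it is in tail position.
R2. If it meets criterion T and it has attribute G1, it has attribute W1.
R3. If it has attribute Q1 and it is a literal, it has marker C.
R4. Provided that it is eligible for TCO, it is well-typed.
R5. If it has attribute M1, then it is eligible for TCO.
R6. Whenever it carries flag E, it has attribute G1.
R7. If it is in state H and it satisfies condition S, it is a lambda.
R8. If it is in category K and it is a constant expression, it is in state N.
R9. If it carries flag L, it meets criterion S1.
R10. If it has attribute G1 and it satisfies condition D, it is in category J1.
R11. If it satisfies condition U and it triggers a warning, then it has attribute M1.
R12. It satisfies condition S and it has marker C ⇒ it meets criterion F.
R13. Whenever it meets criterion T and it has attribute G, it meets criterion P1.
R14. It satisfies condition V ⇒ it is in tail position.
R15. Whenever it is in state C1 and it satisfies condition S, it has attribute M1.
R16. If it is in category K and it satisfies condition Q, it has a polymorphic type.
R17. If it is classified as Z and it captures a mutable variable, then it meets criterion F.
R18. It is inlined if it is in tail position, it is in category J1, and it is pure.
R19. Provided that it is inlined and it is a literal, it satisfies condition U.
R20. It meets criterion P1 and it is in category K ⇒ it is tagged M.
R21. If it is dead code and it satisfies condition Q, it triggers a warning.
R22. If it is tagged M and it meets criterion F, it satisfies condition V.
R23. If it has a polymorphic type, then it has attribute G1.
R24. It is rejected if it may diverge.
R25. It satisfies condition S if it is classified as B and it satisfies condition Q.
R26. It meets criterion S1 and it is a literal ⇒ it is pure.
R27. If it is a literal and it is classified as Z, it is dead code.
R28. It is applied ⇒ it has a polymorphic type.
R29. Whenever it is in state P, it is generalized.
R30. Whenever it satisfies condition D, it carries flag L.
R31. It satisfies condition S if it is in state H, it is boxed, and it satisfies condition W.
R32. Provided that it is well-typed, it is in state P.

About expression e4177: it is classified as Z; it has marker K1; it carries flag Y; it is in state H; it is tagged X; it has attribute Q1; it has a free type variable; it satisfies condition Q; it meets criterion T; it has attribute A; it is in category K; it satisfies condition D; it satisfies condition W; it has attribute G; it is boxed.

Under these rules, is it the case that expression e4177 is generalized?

No

Forward chaining from the given facts derives: meets criterion P1, has a polymorphic type, is tagged M, has attribute G1, carries flag L, satisfies condition S, has attribute W1, is a lambda, meets criterion S1, is in category J1.
The only rule concluding "it is generalized" is R29, which needs "it is in state P"; that is never established.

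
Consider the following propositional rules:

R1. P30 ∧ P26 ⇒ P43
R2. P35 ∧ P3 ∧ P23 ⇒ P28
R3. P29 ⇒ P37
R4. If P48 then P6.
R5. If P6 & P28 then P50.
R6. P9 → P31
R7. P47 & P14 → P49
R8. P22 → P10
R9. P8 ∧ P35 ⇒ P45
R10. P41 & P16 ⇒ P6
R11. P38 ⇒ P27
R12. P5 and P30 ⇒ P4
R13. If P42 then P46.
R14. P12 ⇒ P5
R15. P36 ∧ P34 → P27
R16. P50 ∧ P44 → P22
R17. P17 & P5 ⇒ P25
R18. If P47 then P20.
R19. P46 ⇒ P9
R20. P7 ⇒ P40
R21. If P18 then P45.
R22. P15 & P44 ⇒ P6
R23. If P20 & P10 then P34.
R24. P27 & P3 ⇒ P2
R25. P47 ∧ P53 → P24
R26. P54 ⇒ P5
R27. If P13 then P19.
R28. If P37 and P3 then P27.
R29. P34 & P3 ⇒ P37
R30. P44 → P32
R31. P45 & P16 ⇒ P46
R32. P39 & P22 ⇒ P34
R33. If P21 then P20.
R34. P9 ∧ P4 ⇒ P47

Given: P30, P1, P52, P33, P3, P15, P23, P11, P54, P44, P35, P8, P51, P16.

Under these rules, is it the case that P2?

Yes

P28  (by R2: P35, P3, P23)
P45  (by R9: P8, P35)
P6  (by R22: P15, P44)
P5  (by R26: P54)
P46  (by R31: P45, P16)
P50  (by R5: P6, P28)
P4  (by R12: P5, P30)
P22  (by R16: P50, P44)
P9  (by R19: P46)
P47  (by R34: P9, P4)
P10  (by R8: P22)
P20  (by R18: P47)
P34  (by R23: P20, P10)
P37  (by R29: P34, P3)
P27  (by R28: P37, P3)
P2  (by R24: P27, P3)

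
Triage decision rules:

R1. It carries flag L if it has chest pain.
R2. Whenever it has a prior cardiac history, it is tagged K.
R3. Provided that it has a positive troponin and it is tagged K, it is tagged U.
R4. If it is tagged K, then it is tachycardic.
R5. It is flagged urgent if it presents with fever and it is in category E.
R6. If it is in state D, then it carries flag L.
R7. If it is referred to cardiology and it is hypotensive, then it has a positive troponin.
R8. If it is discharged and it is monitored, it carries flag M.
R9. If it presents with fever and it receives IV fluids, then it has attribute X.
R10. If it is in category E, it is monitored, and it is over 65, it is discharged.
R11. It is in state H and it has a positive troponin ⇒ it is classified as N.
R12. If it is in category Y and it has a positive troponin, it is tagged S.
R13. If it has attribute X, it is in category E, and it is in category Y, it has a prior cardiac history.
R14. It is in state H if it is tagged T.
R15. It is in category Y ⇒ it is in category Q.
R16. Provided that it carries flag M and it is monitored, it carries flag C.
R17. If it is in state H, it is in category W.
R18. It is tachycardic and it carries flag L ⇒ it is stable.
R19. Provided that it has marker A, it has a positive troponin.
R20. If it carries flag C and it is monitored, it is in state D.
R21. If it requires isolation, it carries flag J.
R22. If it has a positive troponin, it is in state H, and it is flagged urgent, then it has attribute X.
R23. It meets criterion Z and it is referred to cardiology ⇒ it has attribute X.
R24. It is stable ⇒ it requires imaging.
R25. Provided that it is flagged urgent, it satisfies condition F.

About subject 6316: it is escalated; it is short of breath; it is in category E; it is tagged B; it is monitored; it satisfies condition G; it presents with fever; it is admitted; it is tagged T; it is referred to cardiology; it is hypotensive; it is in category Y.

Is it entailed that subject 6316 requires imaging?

No

Forward chaining from the given facts derives: is flagged urgent, has a positive troponin, is tagged S, is in state H, is in category Q, is in category W, has attribute X, satisfies condition F, is classified as N, has a prior cardiac history, is tagged K, is tagged U, is tachycardic.
The only rule concluding "it requires imaging" is R24, which needs "it is stable"; that is never established.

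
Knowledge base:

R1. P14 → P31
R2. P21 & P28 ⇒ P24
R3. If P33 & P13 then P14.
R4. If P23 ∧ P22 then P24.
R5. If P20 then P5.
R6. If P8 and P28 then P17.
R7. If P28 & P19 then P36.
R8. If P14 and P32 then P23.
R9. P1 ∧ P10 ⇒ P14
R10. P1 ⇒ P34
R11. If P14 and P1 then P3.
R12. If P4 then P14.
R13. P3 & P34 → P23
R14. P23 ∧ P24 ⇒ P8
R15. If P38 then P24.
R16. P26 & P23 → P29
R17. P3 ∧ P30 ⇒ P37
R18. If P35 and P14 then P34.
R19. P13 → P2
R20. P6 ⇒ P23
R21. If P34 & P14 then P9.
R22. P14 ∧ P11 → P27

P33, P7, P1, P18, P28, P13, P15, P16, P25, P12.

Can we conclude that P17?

Forward chaining from the given facts derives: P14, P34, P3, P23, P2, P9, P31.
The only rule concluding P17 is R6, which needs P8; that is never established.

No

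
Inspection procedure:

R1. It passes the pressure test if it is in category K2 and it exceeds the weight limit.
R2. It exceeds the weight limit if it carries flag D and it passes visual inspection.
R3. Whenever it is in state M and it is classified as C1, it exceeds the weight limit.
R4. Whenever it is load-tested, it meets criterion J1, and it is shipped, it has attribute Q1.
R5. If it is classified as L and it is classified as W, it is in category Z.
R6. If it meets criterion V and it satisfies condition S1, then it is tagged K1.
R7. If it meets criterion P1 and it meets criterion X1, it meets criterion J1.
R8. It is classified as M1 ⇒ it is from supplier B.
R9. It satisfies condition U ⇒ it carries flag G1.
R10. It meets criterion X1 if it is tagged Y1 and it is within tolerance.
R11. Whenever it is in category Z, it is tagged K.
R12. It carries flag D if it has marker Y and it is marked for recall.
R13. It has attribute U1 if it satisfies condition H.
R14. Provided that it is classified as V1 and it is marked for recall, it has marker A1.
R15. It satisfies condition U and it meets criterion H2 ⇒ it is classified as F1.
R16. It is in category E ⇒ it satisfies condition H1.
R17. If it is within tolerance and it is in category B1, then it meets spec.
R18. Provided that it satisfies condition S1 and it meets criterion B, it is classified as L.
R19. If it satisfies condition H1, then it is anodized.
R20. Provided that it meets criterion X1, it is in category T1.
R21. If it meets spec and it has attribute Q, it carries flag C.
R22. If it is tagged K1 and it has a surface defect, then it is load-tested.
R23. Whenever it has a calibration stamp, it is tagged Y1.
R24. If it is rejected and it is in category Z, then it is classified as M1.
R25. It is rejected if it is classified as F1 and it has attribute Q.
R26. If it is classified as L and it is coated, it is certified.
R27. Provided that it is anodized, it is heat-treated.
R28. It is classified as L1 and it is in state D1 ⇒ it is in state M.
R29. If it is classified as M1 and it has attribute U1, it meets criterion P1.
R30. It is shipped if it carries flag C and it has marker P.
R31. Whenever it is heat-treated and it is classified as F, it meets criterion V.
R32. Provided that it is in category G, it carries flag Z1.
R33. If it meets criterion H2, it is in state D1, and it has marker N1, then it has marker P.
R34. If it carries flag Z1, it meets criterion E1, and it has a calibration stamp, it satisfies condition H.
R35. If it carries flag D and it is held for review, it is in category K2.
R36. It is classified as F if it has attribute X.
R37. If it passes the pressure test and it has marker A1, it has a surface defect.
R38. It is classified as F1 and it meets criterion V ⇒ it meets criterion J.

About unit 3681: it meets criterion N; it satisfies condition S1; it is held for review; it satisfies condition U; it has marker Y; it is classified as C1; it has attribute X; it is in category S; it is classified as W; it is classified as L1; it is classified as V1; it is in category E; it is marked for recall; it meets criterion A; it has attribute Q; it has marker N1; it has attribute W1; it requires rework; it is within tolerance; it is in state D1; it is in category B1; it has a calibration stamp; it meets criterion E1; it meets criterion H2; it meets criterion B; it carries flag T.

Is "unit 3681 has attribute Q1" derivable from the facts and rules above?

Forward chaining from the given facts derives: carries flag G1, carries flag D, has marker A1, is classified as F1, satisfies condition H1, meets spec, is classified as L, is anodized, carries flag C, is tagged Y1, is rejected, is heat-treated, is in state M, has marker P, is in category K2, is classified as F, exceeds the weight limit, is in category Z, meets criterion X1, is tagged K, is in category T1, is classified as M1, is shipped, meets criterion V, meets criterion J, passes the pressure test, is tagged K1, is from supplier B, has a surface defect, is load-tested.
The only rule concluding "it has attribute Q1" is R4, which needs "it meets criterion J1"; that is never established.

No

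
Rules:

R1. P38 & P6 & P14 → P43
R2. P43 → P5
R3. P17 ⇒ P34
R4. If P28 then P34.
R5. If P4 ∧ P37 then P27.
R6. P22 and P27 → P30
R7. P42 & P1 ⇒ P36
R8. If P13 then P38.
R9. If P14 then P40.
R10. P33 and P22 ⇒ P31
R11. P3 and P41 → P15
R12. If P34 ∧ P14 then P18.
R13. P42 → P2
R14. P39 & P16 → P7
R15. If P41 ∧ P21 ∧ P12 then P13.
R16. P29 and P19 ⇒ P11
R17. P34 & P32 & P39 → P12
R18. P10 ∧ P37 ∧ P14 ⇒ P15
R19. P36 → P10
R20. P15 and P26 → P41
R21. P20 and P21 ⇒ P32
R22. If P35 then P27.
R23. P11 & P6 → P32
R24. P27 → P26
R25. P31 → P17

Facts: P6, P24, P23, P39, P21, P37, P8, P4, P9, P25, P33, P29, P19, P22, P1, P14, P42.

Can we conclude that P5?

P27  (by R5: P4, P37)
P36  (by R7: P42, P1)
P31  (by R10: P33, P22)
P11  (by R16: P29, P19)
P10  (by R19: P36)
P32  (by R23: P11, P6)
P26  (by R24: P27)
P17  (by R25: P31)
P34  (by R3: P17)
P12  (by R17: P34, P32, P39)
P15  (by R18: P10, P37, P14)
P41  (by R20: P15, P26)
P13  (by R15: P41, P21, P12)
P38  (by R8: P13)
P43  (by R1: P38, P6, P14)
P5  (by R2: P43)

Yes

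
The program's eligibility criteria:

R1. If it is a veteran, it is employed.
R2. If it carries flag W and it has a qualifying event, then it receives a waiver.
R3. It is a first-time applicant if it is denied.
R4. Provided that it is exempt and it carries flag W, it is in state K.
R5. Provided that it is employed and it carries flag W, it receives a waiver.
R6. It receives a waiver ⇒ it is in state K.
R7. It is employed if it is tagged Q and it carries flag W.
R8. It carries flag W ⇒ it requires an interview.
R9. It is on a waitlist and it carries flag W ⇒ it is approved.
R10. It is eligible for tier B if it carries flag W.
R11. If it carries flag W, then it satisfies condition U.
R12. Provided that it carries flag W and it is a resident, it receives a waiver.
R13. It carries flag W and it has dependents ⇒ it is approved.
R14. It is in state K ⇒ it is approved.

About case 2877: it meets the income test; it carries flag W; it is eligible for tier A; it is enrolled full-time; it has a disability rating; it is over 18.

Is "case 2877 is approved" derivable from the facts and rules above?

No

Forward chaining from the given facts derives: requires an interview, is eligible for tier B, satisfies condition U.
Rules concluding "it is approved": R9 needs "it is on a waitlist"; R13 needs "it has dependents"; R14 needs "it is in state K" — none of these are established.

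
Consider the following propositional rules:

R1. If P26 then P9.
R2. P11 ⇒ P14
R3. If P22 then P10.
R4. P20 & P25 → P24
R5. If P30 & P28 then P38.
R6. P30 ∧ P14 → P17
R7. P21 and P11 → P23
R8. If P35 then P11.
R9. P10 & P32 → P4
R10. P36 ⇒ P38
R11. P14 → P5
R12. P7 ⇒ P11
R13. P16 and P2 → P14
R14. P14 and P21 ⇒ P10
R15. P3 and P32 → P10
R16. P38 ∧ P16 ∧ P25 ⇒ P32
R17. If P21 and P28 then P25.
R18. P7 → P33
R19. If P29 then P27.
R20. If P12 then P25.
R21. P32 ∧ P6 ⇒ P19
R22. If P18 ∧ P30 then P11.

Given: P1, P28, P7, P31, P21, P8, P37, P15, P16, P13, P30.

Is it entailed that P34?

Forward chaining from the given facts derives: P38, P11, P25, P33, P14, P17, P23, P5, P10, P32, P4.
No rule has P34 as its conclusion, and it is not among the given facts.

No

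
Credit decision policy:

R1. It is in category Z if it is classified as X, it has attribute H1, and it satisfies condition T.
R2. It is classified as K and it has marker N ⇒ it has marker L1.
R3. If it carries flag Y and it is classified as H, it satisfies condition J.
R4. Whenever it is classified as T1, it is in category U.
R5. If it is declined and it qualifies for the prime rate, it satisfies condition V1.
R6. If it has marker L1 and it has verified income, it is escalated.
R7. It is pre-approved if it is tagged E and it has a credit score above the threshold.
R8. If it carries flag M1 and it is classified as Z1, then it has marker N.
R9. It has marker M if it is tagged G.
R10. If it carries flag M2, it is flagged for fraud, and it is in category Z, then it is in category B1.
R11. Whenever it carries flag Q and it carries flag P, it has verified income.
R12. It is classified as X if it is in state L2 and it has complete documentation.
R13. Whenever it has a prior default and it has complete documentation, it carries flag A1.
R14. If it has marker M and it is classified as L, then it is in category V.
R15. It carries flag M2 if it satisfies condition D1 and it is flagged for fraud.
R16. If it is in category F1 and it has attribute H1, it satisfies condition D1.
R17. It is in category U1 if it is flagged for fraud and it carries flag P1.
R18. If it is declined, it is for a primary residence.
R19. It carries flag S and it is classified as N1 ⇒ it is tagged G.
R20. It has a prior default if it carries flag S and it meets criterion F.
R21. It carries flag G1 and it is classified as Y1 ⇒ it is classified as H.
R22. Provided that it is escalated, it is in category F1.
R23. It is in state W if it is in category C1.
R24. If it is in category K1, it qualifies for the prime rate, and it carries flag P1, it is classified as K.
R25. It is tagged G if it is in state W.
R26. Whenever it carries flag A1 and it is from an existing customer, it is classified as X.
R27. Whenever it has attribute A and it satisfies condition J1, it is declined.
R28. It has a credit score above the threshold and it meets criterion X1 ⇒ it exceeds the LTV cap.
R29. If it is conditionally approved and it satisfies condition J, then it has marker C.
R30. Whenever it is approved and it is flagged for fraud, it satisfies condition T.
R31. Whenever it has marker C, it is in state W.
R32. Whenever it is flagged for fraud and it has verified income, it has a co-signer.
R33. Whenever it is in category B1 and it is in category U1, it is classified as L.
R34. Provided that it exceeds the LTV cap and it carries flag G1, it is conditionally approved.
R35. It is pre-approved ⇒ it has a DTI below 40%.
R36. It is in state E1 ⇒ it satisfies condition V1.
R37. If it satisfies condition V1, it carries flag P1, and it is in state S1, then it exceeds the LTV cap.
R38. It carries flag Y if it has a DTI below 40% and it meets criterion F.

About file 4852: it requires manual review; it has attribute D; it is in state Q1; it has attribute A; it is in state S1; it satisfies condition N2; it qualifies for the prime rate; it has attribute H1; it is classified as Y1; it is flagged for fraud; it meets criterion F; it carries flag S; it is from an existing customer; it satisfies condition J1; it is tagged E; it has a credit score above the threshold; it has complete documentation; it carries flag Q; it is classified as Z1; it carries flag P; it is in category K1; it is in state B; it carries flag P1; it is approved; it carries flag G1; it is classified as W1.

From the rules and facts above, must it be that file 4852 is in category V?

No

Forward chaining from the given facts derives: is pre-approved, has verified income, is in category U1, has a prior default, is classified as H, is classified as K, is declined, satisfies condition T, has a co-signer, has a DTI below 40%, carries flag Y, satisfies condition J, satisfies condition V1, carries flag A1, is for a primary residence, is classified as X, exceeds the LTV cap, is in category Z, is conditionally approved, has marker C, is in state W, is tagged G, has marker M.
The only rule concluding "it is in category V" is R14, which needs "it is classified as L"; that is never established.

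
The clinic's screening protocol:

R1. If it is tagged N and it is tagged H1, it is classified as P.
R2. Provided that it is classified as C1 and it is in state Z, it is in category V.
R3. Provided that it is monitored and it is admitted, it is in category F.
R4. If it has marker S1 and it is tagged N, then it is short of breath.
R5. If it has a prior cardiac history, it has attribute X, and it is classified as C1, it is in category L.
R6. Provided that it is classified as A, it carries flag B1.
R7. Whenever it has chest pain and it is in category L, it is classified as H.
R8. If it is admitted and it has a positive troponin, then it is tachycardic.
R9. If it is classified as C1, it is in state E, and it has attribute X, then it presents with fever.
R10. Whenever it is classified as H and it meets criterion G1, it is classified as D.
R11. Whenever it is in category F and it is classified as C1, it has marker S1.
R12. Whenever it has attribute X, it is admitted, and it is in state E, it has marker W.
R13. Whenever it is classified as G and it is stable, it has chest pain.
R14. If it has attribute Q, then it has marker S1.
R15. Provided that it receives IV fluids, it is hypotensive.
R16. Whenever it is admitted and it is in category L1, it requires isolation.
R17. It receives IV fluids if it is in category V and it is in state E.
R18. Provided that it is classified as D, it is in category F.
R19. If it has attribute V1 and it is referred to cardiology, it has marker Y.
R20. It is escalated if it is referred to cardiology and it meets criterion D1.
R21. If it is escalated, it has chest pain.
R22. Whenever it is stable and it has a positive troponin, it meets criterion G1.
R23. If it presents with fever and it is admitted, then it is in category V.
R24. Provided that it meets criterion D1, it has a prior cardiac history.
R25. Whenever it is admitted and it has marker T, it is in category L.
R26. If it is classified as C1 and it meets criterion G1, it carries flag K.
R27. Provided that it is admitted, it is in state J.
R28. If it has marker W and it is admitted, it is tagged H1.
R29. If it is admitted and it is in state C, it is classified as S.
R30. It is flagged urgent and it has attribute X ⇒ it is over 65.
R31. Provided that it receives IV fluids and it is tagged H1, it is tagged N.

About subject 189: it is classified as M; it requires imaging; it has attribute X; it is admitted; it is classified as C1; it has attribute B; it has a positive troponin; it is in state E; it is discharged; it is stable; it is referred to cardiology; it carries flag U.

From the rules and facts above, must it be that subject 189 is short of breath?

Forward chaining from the given facts derives: is tachycardic, presents with fever, has marker W, meets criterion G1, is in category V, carries flag K, is in state J, is tagged H1, receives IV fluids, is tagged N, is classified as P, is hypotensive.
The only rule concluding "it is short of breath" is R4, which needs "it has marker S1"; that is never established.

No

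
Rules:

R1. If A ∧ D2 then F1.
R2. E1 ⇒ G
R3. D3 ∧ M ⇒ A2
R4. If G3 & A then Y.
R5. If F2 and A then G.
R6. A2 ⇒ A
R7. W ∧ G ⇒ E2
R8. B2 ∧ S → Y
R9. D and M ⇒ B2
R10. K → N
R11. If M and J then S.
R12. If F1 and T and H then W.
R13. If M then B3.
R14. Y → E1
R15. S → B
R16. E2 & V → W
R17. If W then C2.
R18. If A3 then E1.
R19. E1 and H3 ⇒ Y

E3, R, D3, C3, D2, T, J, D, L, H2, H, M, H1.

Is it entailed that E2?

A2  (by R3: D3, M)
A  (by R6: A2)
B2  (by R9: D, M)
S  (by R11: M, J)
F1  (by R1: A, D2)
Y  (by R8: B2, S)
W  (by R12: F1, T, H)
E1  (by R14: Y)
G  (by R2: E1)
E2  (by R7: W, G)

Yes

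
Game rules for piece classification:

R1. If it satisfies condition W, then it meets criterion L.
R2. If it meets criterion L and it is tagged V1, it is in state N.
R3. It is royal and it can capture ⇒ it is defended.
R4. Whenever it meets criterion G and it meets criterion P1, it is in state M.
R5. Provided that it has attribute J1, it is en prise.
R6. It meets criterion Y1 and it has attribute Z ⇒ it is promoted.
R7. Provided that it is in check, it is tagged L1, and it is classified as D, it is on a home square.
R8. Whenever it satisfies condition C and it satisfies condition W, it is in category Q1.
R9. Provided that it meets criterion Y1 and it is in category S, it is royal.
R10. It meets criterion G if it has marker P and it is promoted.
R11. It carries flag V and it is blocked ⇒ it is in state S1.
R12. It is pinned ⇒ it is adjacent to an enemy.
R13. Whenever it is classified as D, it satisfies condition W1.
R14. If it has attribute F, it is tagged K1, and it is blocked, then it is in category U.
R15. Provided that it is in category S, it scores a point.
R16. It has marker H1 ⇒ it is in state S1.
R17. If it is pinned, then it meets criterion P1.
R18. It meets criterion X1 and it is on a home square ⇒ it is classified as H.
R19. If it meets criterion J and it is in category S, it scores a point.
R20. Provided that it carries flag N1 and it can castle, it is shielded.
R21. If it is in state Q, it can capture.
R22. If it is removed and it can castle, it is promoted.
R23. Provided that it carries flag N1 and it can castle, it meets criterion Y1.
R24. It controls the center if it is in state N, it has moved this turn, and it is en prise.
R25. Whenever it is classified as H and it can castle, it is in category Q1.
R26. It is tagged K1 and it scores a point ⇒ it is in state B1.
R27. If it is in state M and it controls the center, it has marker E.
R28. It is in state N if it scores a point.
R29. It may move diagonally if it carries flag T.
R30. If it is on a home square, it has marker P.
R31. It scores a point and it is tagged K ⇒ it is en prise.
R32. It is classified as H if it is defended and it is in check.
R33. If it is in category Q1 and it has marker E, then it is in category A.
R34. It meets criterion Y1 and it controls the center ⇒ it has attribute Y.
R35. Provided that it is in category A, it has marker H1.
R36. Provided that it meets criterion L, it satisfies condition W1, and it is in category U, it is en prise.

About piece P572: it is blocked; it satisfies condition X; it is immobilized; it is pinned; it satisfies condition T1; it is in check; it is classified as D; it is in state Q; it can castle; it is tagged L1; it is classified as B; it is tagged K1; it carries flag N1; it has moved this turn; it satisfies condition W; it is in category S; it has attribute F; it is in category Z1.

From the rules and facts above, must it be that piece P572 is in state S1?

Forward chaining from the given facts derives: meets criterion L, is on a home square, is adjacent to an enemy, satisfies condition W1, is in category U, scores a point, meets criterion P1, is shielded, can capture, meets criterion Y1, is in state B1, is in state N, has marker P, is en prise, is royal, controls the center, has attribute Y, is defended, is classified as H, is in category Q1.
Rules concluding "it is in state S1": R11 needs "it carries flag V"; R16 needs "it has marker H1" — none of these are established.

No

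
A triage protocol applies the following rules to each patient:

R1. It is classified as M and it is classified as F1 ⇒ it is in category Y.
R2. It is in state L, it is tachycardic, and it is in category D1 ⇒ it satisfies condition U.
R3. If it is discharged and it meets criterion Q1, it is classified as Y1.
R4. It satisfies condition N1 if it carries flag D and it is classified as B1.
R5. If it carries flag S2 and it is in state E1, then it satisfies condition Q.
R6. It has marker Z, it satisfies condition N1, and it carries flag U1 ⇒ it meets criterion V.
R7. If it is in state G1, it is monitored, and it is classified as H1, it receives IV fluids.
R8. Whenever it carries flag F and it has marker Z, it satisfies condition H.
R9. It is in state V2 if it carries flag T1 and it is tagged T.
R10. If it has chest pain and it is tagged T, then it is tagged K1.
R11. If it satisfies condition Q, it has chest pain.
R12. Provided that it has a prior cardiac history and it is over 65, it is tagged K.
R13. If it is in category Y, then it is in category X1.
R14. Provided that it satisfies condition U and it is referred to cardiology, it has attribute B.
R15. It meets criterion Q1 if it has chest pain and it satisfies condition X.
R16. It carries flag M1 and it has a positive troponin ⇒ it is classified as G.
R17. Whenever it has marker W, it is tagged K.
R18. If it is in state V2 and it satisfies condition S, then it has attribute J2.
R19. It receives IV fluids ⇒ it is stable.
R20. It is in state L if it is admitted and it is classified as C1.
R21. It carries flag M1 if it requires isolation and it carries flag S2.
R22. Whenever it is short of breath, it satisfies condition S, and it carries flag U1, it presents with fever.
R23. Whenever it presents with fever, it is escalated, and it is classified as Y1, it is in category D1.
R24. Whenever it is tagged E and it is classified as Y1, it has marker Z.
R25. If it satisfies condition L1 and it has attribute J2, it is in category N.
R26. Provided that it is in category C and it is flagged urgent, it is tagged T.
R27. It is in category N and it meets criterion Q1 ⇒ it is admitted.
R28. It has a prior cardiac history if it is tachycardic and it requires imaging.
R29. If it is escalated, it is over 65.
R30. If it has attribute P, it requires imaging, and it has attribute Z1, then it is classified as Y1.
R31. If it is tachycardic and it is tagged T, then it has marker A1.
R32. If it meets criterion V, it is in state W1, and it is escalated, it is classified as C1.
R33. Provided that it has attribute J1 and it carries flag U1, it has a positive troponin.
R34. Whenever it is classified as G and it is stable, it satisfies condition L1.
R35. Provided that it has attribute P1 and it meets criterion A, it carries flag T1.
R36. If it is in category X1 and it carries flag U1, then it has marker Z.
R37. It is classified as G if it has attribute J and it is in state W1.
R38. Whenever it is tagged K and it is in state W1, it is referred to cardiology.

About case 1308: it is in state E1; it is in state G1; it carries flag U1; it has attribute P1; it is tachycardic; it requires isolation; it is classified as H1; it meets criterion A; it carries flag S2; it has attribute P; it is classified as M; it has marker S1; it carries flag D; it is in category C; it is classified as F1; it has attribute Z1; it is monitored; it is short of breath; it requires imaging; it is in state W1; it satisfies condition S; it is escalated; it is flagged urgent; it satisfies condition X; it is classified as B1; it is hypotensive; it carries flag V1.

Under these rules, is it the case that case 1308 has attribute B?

No

Forward chaining from the given facts derives: is in category Y, satisfies condition N1, satisfies condition Q, receives IV fluids, has chest pain, is in category X1, meets criterion Q1, is stable, carries flag M1, presents with fever, is tagged T, has a prior cardiac history, is over 65, is classified as Y1, has marker A1, carries flag T1, has marker Z, meets criterion V, is in state V2, is tagged K1, is tagged K, has attribute J2, is in category D1, is classified as C1, is referred to cardiology.
The only rule concluding "it has attribute B" is R14, which needs "it satisfies condition U"; that is never established.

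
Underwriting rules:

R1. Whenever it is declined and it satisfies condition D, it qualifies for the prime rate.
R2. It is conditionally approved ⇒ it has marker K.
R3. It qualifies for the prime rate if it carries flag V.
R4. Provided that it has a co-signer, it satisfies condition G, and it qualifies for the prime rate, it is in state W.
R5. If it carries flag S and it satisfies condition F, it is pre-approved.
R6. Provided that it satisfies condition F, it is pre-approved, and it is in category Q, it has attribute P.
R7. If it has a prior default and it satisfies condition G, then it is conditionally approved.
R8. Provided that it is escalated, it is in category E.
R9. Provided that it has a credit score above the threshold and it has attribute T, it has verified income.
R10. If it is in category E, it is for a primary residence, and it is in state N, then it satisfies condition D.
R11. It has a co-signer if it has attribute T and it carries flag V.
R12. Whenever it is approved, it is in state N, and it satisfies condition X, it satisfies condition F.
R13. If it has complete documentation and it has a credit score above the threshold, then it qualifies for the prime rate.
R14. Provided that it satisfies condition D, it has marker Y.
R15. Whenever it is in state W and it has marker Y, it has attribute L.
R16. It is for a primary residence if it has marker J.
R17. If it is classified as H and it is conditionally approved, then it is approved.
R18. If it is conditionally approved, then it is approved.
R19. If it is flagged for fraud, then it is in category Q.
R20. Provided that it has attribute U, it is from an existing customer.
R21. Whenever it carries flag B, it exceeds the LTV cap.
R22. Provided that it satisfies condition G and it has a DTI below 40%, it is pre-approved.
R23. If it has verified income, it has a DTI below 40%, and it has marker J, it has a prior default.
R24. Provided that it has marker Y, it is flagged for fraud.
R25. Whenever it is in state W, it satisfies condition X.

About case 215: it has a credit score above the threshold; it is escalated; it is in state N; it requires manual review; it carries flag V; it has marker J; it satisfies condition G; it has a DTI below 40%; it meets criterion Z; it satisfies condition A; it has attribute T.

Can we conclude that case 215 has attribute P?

By R3 (it carries flag V): it qualifies for the prime rate.
By R8 (it is escalated): it is in category E.
By R9 (it has a credit score above the threshold, it has attribute T): it has verified income.
By R11 (it has attribute T, it carries flag V): it has a co-signer.
By R16 (it has marker J): it is for a primary residence.
By R22 (it satisfies condition G, it has a DTI below 40%): it is pre-approved.
By R23 (it has verified income, it has a DTI below 40%, it has marker J): it has a prior default.
By R4 (it has a co-signer, it satisfies condition G, it qualifies for the prime rate): it is in state W.
By R7 (it has a prior default, it satisfies condition G): it is conditionally approved.
By R10 (it is in category E, it is for a primary residence, it is in state N): it satisfies condition D.
By R14 (it satisfies condition D): it has marker Y.
By R18 (it is conditionally approved): it is approved.
By R24 (it has marker Y): it is flagged for fraud.
By R25 (it is in state W): it satisfies condition X.
By R12 (it is approved, it is in state N, it satisfies condition X): it satisfies condition F.
By R19 (it is flagged for fraud): it is in category Q.
By R6 (it satisfies condition F, it is pre-approved, it is in category Q): it has attribute P.

Yes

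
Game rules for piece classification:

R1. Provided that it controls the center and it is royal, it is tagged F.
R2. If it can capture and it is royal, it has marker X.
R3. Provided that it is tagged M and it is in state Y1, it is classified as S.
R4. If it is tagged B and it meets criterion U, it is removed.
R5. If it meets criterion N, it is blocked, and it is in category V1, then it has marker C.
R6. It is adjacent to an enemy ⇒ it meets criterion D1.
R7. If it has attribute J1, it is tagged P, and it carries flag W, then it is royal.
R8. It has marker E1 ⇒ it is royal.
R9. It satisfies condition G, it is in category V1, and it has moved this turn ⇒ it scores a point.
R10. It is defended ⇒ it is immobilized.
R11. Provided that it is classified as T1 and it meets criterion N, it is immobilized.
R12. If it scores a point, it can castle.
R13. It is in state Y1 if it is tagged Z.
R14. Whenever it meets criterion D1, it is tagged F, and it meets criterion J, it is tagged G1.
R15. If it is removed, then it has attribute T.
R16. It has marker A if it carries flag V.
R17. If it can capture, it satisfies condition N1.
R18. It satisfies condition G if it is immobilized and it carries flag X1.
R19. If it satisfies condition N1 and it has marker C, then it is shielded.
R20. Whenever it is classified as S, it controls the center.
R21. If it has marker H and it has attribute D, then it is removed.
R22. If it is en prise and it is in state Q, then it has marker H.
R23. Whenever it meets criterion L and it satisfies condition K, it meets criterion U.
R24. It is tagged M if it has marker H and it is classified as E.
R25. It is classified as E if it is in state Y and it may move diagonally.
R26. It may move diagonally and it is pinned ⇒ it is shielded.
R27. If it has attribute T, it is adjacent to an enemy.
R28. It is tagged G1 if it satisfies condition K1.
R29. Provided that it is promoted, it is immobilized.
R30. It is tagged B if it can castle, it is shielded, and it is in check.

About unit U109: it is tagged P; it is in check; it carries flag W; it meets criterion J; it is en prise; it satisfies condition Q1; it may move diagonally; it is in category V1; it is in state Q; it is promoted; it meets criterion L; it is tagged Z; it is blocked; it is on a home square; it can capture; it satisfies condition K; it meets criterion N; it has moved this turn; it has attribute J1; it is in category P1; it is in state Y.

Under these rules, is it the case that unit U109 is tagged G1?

No

Forward chaining from the given facts derives: has marker C, is royal, is in state Y1, satisfies condition N1, is shielded, has marker H, meets criterion U, is classified as E, is immobilized, has marker X, is tagged M, is classified as S, controls the center, is tagged F.
Rules concluding "it is tagged G1": R14 needs "it meets criterion D1"; R28 needs "it satisfies condition K1" — none of these are established.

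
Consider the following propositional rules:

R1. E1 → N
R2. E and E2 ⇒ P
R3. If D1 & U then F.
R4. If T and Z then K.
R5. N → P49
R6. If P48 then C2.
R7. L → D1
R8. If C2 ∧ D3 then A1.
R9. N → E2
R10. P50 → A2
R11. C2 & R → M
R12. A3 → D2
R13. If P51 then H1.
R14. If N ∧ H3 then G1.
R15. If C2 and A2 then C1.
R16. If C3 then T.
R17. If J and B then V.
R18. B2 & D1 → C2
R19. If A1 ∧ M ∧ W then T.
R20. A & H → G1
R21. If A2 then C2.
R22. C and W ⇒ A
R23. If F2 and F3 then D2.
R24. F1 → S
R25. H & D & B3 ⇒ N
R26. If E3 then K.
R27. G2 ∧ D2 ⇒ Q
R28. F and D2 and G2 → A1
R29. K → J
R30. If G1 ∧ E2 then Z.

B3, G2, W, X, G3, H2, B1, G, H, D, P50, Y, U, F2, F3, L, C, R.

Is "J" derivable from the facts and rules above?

Yes

D1  (by R7: L)
A2  (by R10: P50)
C2  (by R21: A2)
A  (by R22: C, W)
D2  (by R23: F2, F3)
N  (by R25: H, D, B3)
F  (by R3: D1, U)
E2  (by R9: N)
M  (by R11: C2, R)
G1  (by R20: A, H)
A1  (by R28: F, D2, G2)
Z  (by R30: G1, E2)
T  (by R19: A1, M, W)
K  (by R4: T, Z)
J  (by R29: K)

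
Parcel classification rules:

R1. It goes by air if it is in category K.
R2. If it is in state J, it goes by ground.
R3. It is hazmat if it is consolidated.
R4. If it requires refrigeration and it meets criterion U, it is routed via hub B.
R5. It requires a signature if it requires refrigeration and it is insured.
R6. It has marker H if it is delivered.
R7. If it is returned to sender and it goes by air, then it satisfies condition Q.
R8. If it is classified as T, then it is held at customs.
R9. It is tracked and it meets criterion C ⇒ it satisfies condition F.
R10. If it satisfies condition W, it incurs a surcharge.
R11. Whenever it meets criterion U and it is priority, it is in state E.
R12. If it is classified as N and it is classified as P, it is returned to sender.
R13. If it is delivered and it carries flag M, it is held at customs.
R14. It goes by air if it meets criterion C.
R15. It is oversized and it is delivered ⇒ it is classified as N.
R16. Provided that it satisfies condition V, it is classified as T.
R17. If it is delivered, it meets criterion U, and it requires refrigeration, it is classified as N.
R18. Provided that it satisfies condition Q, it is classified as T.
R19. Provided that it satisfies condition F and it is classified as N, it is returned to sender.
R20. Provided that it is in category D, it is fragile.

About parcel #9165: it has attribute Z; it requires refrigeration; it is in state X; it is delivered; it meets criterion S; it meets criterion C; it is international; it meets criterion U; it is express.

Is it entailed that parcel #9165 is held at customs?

No

Forward chaining from the given facts derives: is routed via hub B, has marker H, goes by air, is classified as N.
Rules concluding "it is held at customs": R8 needs "it is classified as T"; R13 needs "it carries flag M" — none of these are established.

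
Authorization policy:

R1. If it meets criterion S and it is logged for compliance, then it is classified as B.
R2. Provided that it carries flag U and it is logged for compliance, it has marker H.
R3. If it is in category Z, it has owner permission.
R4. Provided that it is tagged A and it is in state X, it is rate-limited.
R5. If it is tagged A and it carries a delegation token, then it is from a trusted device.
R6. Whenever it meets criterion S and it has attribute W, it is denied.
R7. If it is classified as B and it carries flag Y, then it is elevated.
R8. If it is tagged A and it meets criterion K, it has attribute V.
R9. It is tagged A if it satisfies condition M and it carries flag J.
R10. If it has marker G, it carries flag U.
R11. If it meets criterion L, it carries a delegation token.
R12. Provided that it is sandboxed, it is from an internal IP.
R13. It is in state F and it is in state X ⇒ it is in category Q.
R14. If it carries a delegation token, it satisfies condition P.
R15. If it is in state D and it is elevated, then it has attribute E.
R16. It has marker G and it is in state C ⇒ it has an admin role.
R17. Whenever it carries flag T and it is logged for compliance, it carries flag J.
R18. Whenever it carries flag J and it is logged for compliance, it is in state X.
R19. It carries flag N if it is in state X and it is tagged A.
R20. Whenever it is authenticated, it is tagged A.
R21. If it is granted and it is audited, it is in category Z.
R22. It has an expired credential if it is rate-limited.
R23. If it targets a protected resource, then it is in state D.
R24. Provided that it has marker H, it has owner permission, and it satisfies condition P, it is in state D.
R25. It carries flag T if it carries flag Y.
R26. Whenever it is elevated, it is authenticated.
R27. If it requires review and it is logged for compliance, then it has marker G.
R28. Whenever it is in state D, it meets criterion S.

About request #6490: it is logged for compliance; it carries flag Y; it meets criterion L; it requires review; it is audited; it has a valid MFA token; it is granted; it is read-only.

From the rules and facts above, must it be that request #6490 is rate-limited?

Yes

By R11 (it meets criterion L): it carries a delegation token.
By R14 (it carries a delegation token): it satisfies condition P.
By R21 (it is granted, it is audited): it is in category Z.
By R25 (it carries flag Y): it carries flag T.
By R27 (it requires review, it is logged for compliance): it has marker G.
By R3 (it is in category Z): it has owner permission.
By R10 (it has marker G): it carries flag U.
By R17 (it carries flag T, it is logged for compliance): it carries flag J.
By R18 (it carries flag J, it is logged for compliance): it is in state X.
By R2 (it carries flag U, it is logged for compliance): it has marker H.
By R24 (it has marker H, it has owner permission, it satisfies condition P): it is in state D.
By R28 (it is in state D): it meets criterion S.
By R1 (it meets criterion S, it is logged for compliance): it is classified as B.
By R7 (it is classified as B, it carries flag Y): it is elevated.
By R26 (it is elevated): it is authenticated.
By R20 (it is authenticated): it is tagged A.
By R4 (it is tagged A, it is in state X): it is rate-limited.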